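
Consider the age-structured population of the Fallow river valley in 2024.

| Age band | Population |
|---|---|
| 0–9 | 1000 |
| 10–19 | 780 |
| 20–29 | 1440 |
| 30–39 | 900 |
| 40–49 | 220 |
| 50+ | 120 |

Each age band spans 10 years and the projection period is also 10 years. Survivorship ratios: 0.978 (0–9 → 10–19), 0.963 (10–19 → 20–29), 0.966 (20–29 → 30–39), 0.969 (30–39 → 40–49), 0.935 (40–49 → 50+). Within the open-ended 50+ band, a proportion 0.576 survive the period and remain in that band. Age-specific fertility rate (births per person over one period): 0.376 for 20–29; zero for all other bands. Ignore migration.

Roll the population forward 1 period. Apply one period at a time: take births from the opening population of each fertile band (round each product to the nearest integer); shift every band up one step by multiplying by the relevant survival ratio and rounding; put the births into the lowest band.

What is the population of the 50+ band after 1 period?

275

After projecting period 1:
Births: 1440 * 0.376 = 541
10–19: 1000 * 0.978 = 978
20–29: 780 * 0.963 = 751
30–39: 1440 * 0.966 = 1391
40–49: 900 * 0.969 = 872
50+: 220 * 0.935 + 120 * 0.576 = 206 + 69 = 275
End of period: [541, 978, 751, 1391, 872, 275]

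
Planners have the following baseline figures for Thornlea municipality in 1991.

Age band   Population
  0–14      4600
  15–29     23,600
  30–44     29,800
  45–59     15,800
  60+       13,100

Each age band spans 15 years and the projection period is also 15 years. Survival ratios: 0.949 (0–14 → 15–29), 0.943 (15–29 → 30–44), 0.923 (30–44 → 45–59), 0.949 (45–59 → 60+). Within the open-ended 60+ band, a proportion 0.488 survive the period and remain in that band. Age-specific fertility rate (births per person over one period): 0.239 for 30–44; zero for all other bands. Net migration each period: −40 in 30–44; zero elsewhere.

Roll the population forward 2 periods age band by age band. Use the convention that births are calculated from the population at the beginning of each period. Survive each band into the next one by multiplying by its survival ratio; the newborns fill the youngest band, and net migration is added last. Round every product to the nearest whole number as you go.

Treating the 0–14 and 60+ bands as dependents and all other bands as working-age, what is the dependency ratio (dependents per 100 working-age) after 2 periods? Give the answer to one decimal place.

133.5

[period 1]
Births: 29800 * 0.239 = 7122
15–29: 4600 * 0.949 = 4365
30–44: 23600 * 0.943 = 22255
45–59: 29800 * 0.923 = 27505
60+: 15800 * 0.949 + 13100 * 0.488 = 14994 + 6393 = 21387
Net migration: 30–44 − 40 → 22215
Population now: 0–14=7122, 15–29=4365, 30–44=22215, 45–59=27505, 60+=21387
[period 2]
Births: 22215 * 0.239 = 5309
15–29: 7122 * 0.949 = 6759
30–44: 4365 * 0.943 = 4116
45–59: 22215 * 0.923 = 20504
60+: 27505 * 0.949 + 21387 * 0.488 = 26102 + 10437 = 36539
Net migration: 30–44 − 40 → 4076
Population now: 0–14=5309, 15–29=6759, 30–44=4076, 45–59=20504, 60+=36539
Dependents (band 0–14 + band 60+) = 5309 + 36539 = 41848; working-age = 31339; ratio = 41848/31339 × 100 = 133.5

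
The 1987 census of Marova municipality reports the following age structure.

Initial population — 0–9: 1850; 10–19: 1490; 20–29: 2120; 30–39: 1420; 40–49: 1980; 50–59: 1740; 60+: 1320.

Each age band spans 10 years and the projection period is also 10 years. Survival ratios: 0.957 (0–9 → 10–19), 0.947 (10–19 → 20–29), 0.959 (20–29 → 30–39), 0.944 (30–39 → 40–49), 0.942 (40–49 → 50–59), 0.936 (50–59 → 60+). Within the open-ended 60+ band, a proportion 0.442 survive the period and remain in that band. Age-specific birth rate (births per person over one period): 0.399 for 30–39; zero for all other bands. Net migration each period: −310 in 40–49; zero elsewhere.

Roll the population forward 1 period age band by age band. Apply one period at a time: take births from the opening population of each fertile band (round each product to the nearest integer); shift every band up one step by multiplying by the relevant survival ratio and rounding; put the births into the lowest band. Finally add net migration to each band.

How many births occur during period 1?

567

Let group 1 be 0–9 through group 7 = 60+.
After projecting period 1:
Births: 1420 × 0.399 = 567
Group 2: 1850 × 0.957 = 1770
Group 3: 1490 × 0.947 = 1411
Group 4: 2120 × 0.959 = 2033
Group 5: 1420 × 0.944 = 1340
Group 6: 1980 × 0.942 = 1865
Group 7: 1740 × 0.936 + 1320 × 0.442 = 1629 + 583 = 2212
Net migration: Group 5 − 310 → 1030
Population now: 0–9=567, 10–19=1770, 20–29=1411, 30–39=2033, 40–49=1030, 50–59=1865, 60+=2212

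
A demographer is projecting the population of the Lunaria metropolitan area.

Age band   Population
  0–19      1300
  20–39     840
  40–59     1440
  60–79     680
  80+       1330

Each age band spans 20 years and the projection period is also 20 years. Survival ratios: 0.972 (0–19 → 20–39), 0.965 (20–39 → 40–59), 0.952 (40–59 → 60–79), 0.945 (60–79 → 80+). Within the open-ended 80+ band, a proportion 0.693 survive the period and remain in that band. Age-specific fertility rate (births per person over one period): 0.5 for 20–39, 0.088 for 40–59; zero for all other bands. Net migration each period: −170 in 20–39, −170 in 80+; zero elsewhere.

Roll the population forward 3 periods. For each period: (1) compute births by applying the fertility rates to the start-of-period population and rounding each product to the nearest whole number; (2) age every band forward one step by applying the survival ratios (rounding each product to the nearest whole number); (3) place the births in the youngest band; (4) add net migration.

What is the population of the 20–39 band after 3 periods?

431

Period 1:
Births: 840 × 0.5 = 420  |  1440 × 0.088 = 127 — total 547
20–39: 1300 × 0.972 = 1264
40–59: 840 × 0.965 = 811
60–79: 1440 × 0.952 = 1371
80+: 680 × 0.945 + 1330 × 0.693 = 643 + 922 = 1565
Net migration: 20–39 − 170 → 1094; 80+ − 170 → 1395
Giving 547 / 1094 / 811 / 1371 / 1395.
Period 2:
Births: 1094 × 0.5 = 547  |  811 × 0.088 = 71 — total 618
20–39: 547 × 0.972 = 532
40–59: 1094 × 0.965 = 1056
60–79: 811 × 0.952 = 772
80+: 1371 × 0.945 + 1395 × 0.693 = 1296 + 967 = 2263
Net migration: 20–39 − 170 → 362; 80+ − 170 → 2093
Giving 618 / 362 / 1056 / 772 / 2093.
Period 3:
Births: 362 × 0.5 = 181  |  1056 × 0.088 = 93 — total 274
20–39: 618 × 0.972 = 601
40–59: 362 × 0.965 = 349
60–79: 1056 × 0.952 = 1005
80+: 772 × 0.945 + 2093 × 0.693 = 730 + 1450 = 2180
Net migration: 20–39 − 170 → 431; 80+ − 170 → 2010
Giving 274 / 431 / 349 / 1005 / 2010.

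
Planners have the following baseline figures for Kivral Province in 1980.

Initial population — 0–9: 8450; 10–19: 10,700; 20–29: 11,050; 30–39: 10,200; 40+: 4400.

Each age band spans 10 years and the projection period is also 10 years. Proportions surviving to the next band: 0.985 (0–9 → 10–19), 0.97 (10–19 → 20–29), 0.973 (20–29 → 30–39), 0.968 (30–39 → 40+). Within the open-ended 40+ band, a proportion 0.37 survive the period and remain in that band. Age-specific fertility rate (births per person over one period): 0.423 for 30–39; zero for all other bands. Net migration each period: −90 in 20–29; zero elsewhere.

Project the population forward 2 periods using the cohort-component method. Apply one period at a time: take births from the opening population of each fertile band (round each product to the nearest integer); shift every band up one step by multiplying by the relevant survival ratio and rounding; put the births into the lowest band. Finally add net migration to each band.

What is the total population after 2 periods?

Period 1:
Births: 10200 × 0.423 = 4315
10–19: 8450 × 0.985 = 8323
20–29: 10700 × 0.97 = 10379
30–39: 11050 × 0.973 = 10752
40+: 10200 × 0.968 + 4400 × 0.37 = 9874 + 1628 = 11502
Net migration: 20–29 − 90 → 10289
Population now: 0–9=4315, 10–19=8323, 20–29=10289, 30–39=10752, 40+=11502
Period 2:
Births: 10752 × 0.423 = 4548
10–19: 4315 × 0.985 = 4250
20–29: 8323 × 0.97 = 8073
30–39: 10289 × 0.973 = 10011
40+: 10752 × 0.968 + 11502 × 0.37 = 10408 + 4256 = 14664
Net migration: 20–29 − 90 → 7983
Population now: 0–9=4548, 10–19=4250, 20–29=7983, 30–39=10011, 40+=14664
Total after period 2: 4548 + 4250 + 7983 + 10011 + 14664 = 41456

41456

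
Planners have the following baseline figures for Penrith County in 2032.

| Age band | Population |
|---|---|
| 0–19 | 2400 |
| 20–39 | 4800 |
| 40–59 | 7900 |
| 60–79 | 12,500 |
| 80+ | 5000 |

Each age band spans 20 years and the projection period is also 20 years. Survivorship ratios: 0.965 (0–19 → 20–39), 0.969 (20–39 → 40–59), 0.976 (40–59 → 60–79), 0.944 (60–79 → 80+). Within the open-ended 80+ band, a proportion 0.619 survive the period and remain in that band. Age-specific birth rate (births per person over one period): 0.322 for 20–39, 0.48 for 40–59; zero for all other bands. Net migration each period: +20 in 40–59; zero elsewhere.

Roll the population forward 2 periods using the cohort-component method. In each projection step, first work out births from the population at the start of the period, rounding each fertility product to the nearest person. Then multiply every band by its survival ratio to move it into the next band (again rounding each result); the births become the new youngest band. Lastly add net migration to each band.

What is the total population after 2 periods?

[period 1]
Births: 4800 × 0.322 = 1546 ; 7900 × 0.48 = 3792 — total 5338
20–39: 2400 × 0.965 = 2316
40–59: 4800 × 0.969 = 4651
60–79: 7900 × 0.976 = 7710
80+: 12500 × 0.944 + 5000 × 0.619 = 11800 + 3095 = 14895
Net migration: 40–59 + 20 → 4671
End of period: [5338, 2316, 4671, 7710, 14895]
[period 2]
Births: 2316 × 0.322 = 746 ; 4671 × 0.48 = 2242 — total 2988
20–39: 5338 × 0.965 = 5151
40–59: 2316 × 0.969 = 2244
60–79: 4671 × 0.976 = 4559
80+: 7710 × 0.944 + 14895 × 0.619 = 7278 + 9220 = 16498
Net migration: 40–59 + 20 → 2264
End of period: [2988, 5151, 2264, 4559, 16498]
Total after period 2: 2988 + 5151 + 2264 + 4559 + 16498 = 31460

31460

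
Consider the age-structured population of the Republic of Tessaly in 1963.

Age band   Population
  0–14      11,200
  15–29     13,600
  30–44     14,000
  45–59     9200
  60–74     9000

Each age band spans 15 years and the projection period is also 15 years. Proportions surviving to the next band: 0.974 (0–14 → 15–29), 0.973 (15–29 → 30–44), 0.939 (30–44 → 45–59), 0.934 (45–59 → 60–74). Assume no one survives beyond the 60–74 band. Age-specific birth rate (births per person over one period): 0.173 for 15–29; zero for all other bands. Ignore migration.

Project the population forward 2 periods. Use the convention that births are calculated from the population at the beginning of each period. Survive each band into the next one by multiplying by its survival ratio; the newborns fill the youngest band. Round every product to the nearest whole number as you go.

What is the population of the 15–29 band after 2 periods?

2292

Period 1.
Births: 13600 * 0.173 = 2353
15–29: 11200 * 0.974 = 10909
30–44: 13600 * 0.973 = 13233
45–59: 14000 * 0.939 = 13146
60–74: 9200 * 0.934 = 8593
→ [2353, 10909, 13233, 13146, 8593]
Period 2.
Births: 10909 * 0.173 = 1887
15–29: 2353 * 0.974 = 2292
30–44: 10909 * 0.973 = 10614
45–59: 13233 * 0.939 = 12426
60–74: 13146 * 0.934 = 12278
→ [1887, 2292, 10614, 12426, 12278]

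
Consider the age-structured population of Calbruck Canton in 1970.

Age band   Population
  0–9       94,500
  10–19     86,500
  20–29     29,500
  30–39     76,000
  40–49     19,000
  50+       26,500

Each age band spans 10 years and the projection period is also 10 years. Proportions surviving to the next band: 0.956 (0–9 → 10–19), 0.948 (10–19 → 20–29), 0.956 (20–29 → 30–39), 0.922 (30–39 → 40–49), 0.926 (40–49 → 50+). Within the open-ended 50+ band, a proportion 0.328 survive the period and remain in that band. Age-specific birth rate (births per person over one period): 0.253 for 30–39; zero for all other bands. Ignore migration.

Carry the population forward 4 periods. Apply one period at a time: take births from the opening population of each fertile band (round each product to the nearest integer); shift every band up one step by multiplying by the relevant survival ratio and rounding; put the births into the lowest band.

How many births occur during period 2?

7135

Period 1.
Births: 76000 × 0.253 = 19228
10–19: 94500 × 0.956 = 90342
20–29: 86500 × 0.948 = 82002
30–39: 29500 × 0.956 = 28202
40–49: 76000 × 0.922 = 70072
50+: 19000 × 0.926 + 26500 × 0.328 = 17594 + 8692 = 26286
End of period: [19228, 90342, 82002, 28202, 70072, 26286]
Period 2.
Births: 28202 × 0.253 = 7135
10–19: 19228 × 0.956 = 18382
20–29: 90342 × 0.948 = 85644
30–39: 82002 × 0.956 = 78394
40–49: 28202 × 0.922 = 26002
50+: 70072 × 0.926 + 26286 × 0.328 = 64887 + 8622 = 73509
End of period: [7135, 18382, 85644, 78394, 26002, 73509]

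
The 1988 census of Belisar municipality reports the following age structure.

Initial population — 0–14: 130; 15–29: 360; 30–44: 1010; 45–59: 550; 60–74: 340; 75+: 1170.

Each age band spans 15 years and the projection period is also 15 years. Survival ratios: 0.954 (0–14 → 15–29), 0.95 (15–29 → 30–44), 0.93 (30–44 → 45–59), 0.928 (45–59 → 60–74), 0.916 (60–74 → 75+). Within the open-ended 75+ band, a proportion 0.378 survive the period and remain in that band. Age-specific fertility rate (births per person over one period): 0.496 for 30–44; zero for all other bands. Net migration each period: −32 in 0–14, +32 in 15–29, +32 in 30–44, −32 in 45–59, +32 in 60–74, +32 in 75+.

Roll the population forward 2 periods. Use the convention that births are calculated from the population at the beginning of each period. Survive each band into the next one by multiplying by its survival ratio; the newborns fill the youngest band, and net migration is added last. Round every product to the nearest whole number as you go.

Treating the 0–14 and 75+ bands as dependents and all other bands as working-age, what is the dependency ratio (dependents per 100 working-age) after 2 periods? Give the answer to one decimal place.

52.9

Numbering the groups 1..6 from youngest to oldest:
— Period 1 —
Births: 1010 × 0.496 = 501
Group 2: 130 × 0.954 = 124
Group 3: 360 × 0.95 = 342
Group 4: 1010 × 0.93 = 939
Group 5: 550 × 0.928 = 510
Group 6: 340 × 0.916 + 1170 × 0.378 = 311 + 442 = 753
Net migration: Group 1 − 32 → 469; Group 2 + 32 → 156; Group 3 + 32 → 374; Group 4 − 32 → 907; Group 5 + 32 → 542; Group 6 + 32 → 785
Giving 469 / 156 / 374 / 907 / 542 / 785.
— Period 2 —
Births: 374 × 0.496 = 186
Group 2: 469 × 0.954 = 447
Group 3: 156 × 0.95 = 148
Group 4: 374 × 0.93 = 348
Group 5: 907 × 0.928 = 842
Group 6: 542 × 0.916 + 785 × 0.378 = 496 + 297 = 793
Net migration: Group 1 − 32 → 154; Group 2 + 32 → 479; Group 3 + 32 → 180; Group 4 − 32 → 316; Group 5 + 32 → 874; Group 6 + 32 → 825
Giving 154 / 479 / 180 / 316 / 874 / 825.
Dependents (band 0–14 + band 75+) = 154 + 825 = 979; working-age = 1849; ratio = 979/1849 × 100 = 52.9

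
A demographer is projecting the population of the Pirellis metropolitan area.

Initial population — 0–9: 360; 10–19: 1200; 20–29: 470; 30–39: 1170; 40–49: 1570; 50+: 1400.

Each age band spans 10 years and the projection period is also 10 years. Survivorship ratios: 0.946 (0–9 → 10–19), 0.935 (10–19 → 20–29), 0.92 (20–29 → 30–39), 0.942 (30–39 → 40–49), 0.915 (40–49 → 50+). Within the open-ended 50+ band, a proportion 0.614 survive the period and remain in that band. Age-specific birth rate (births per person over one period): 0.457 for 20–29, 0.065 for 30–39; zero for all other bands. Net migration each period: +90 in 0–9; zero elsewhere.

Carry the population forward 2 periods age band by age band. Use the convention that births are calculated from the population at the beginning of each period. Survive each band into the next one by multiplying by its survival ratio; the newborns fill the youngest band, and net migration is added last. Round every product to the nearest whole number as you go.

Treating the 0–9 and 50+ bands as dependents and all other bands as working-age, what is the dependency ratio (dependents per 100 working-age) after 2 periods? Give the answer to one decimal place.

Period 1.
Births: 470 * 0.457 = 215, 1170 * 0.065 = 76 → total 291
10–19: 360 * 0.946 = 341
20–29: 1200 * 0.935 = 1122
30–39: 470 * 0.92 = 432
40–49: 1170 * 0.942 = 1102
50+: 1570 * 0.915 + 1400 * 0.614 = 1437 + 860 = 2297
Net migration: 0–9 + 90 → 381
→ [381, 341, 1122, 432, 1102, 2297]
Period 2.
Births: 1122 * 0.457 = 513, 432 * 0.065 = 28 → total 541
10–19: 381 * 0.946 = 360
20–29: 341 * 0.935 = 319
30–39: 1122 * 0.92 = 1032
40–49: 432 * 0.942 = 407
50+: 1102 * 0.915 + 2297 * 0.614 = 1008 + 1410 = 2418
Net migration: 0–9 + 90 → 631
→ [631, 360, 319, 1032, 407, 2418]
Dependents (band 0–9 + band 50+) = 631 + 2418 = 3049; working-age = 2118; ratio = 3049/2118 × 100 = 144.0

144.0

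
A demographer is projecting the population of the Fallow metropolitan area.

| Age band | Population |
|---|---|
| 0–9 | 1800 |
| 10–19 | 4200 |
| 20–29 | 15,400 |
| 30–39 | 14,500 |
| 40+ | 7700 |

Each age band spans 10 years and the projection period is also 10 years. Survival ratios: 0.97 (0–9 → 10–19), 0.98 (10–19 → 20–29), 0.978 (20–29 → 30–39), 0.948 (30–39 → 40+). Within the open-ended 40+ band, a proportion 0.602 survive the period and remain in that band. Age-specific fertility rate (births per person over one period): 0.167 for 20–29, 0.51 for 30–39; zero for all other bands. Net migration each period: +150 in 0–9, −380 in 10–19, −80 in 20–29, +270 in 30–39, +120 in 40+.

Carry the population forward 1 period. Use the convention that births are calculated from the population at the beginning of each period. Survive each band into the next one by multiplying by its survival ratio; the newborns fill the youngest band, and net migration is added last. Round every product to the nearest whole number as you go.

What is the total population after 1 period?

49351

(Bands numbered youngest = 1 to oldest = 5.)
After projecting period 1:
Births: 15400 × 0.167 = 2572 ; 14500 × 0.51 = 7395 → 9967
Band 2: 1800 × 0.97 = 1746
Band 3: 4200 × 0.98 = 4116
Band 4: 15400 × 0.978 = 15061
Band 5: 14500 × 0.948 + 7700 × 0.602 = 13746 + 4635 = 18381
Net migration: Band 1 + 150 → 10117; Band 2 − 380 → 1366; Band 3 − 80 → 4036; Band 4 + 270 → 15331; Band 5 + 120 → 18501
End of period: [10117, 1366, 4036, 15331, 18501]
Total after period 1: 10117 + 1366 + 4036 + 15331 + 18501 = 49351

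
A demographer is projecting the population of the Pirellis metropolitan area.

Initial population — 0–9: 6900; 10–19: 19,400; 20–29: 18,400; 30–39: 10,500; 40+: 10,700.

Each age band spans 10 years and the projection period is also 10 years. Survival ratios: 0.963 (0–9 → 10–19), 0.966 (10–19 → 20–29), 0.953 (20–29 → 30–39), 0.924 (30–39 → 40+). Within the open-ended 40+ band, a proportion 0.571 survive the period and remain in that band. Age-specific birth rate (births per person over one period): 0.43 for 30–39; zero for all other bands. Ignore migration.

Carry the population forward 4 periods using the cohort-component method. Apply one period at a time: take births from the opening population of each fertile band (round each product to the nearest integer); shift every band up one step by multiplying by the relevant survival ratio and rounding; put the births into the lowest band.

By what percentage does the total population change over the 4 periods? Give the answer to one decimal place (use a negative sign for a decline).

-32.7

Numbering the bands 1..5 from youngest to oldest:
Period 1:
Births: 10500 * 0.43 = 4515
Band 2: 6900 * 0.963 = 6645
Band 3: 19400 * 0.966 = 18740
Band 4: 18400 * 0.953 = 17535
Band 5: 10500 * 0.924 + 10700 * 0.571 = 9702 + 6110 = 15812
End of period: [4515, 6645, 18740, 17535, 15812]
Period 2:
Births: 17535 * 0.43 = 7540
Band 2: 4515 * 0.963 = 4348
Band 3: 6645 * 0.966 = 6419
Band 4: 18740 * 0.953 = 17859
Band 5: 17535 * 0.924 + 15812 * 0.571 = 16202 + 9029 = 25231
End of period: [7540, 4348, 6419, 17859, 25231]
Period 3:
Births: 17859 * 0.43 = 7679
Band 2: 7540 * 0.963 = 7261
Band 3: 4348 * 0.966 = 4200
Band 4: 6419 * 0.953 = 6117
Band 5: 17859 * 0.924 + 25231 * 0.571 = 16502 + 14407 = 30909
End of period: [7679, 7261, 4200, 6117, 30909]
Period 4:
Births: 6117 * 0.43 = 2630
Band 2: 7679 * 0.963 = 7395
Band 3: 7261 * 0.966 = 7014
Band 4: 4200 * 0.953 = 4003
Band 5: 6117 * 0.924 + 30909 * 0.571 = 5652 + 17649 = 23301
End of period: [2630, 7395, 7014, 4003, 23301]
Total: 65900 → 44343; change = -21557; percentage change = -32.7%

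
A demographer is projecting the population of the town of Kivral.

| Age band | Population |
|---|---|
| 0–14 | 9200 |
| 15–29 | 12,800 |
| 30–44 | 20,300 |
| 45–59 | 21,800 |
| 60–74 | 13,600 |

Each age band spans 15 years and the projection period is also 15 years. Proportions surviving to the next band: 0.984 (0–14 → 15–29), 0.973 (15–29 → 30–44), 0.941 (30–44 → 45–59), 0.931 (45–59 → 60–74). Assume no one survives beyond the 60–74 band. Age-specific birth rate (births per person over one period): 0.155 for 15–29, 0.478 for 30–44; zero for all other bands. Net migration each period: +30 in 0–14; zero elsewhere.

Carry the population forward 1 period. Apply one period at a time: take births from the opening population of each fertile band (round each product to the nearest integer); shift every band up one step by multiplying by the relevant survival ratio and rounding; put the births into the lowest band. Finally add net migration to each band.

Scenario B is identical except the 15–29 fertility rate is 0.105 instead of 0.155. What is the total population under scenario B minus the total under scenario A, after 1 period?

Call the bands 1 to 5, youngest first.
After projecting period 1:
Births: 12800 × 0.155 = 1984  |  20300 × 0.478 = 9703 — total 11687
Band 2: 9200 × 0.984 = 9053
Band 3: 12800 × 0.973 = 12454
Band 4: 20300 × 0.941 = 19102
Band 5: 21800 × 0.931 = 20296
Net migration: Band 1 + 30 → 11717
End of period: [11717, 9053, 12454, 19102, 20296]
Scenario A total after 1 period: 72622
Scenario B projection —
After projecting period 1:
Births: 12800 × 0.105 = 1344  |  20300 × 0.478 = 9703 — total 11047
Band 2: 9200 × 0.984 = 9053
Band 3: 12800 × 0.973 = 12454
Band 4: 20300 × 0.941 = 19102
Band 5: 21800 × 0.931 = 20296
Net migration: Band 1 + 30 → 11077
End of period: [11077, 9053, 12454, 19102, 20296]
Scenario B total after 1 period: 71982
Difference B − A = 71982 − 72622 = -640

-640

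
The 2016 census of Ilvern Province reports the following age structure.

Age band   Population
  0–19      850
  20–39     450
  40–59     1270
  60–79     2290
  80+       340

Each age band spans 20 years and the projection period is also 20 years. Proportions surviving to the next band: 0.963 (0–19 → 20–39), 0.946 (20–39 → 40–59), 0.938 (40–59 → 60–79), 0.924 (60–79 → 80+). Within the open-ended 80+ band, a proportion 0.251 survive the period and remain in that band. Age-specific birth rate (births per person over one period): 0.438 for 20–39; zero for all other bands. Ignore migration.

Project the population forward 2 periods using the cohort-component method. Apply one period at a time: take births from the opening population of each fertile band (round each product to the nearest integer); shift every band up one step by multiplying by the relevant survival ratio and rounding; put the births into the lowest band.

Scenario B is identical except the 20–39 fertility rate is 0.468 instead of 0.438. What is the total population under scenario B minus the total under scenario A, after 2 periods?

After projecting period 1:
Births: 450 × 0.438 = 197
20–39: 850 × 0.963 = 819
40–59: 450 × 0.946 = 426
60–79: 1270 × 0.938 = 1191
80+: 2290 × 0.924 + 340 × 0.251 = 2116 + 85 = 2201
→ [197, 819, 426, 1191, 2201]
After projecting period 2:
Births: 819 × 0.438 = 359
20–39: 197 × 0.963 = 190
40–59: 819 × 0.946 = 775
60–79: 426 × 0.938 = 400
80+: 1191 × 0.924 + 2201 × 0.251 = 1100 + 552 = 1652
→ [359, 190, 775, 400, 1652]
Scenario A total after 2 periods: 3376
Scenario B projection —
After projecting period 1:
Births: 450 × 0.468 = 211
20–39: 850 × 0.963 = 819
40–59: 450 × 0.946 = 426
60–79: 1270 × 0.938 = 1191
80+: 2290 × 0.924 + 340 × 0.251 = 2116 + 85 = 2201
→ [211, 819, 426, 1191, 2201]
After projecting period 2:
Births: 819 × 0.468 = 383
20–39: 211 × 0.963 = 203
40–59: 819 × 0.946 = 775
60–79: 426 × 0.938 = 400
80+: 1191 × 0.924 + 2201 × 0.251 = 1100 + 552 = 1652
→ [383, 203, 775, 400, 1652]
Scenario B total after 2 periods: 3413
Difference B − A = 3413 − 3376 = 37

37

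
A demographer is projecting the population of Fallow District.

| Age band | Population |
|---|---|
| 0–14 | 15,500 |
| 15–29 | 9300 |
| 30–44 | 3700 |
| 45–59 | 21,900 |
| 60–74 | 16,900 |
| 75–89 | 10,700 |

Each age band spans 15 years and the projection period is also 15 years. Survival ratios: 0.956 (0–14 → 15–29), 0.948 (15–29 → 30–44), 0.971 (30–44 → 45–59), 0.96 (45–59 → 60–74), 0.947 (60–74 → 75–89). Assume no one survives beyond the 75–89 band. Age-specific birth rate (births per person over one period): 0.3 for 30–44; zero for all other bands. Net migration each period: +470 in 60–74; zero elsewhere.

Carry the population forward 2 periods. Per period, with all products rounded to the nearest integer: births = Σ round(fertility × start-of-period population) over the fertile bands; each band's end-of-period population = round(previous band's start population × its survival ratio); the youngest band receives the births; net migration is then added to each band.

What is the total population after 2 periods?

Call the bands 1 to 6, youngest first.
[period 1]
Births: 3700 × 0.3 = 1110
Band 2: 15500 × 0.956 = 14818
Band 3: 9300 × 0.948 = 8816
Band 4: 3700 × 0.971 = 3593
Band 5: 21900 × 0.96 = 21024
Band 6: 16900 × 0.947 = 16004
Net migration: Band 5 + 470 → 21494
End of period: [1110, 14818, 8816, 3593, 21494, 16004]
[period 2]
Births: 8816 × 0.3 = 2645
Band 2: 1110 × 0.956 = 1061
Band 3: 14818 × 0.948 = 14047
Band 4: 8816 × 0.971 = 8560
Band 5: 3593 × 0.96 = 3449
Band 6: 21494 × 0.947 = 20355
Net migration: Band 5 + 470 → 3919
End of period: [2645, 1061, 14047, 8560, 3919, 20355]
Total after period 2: 2645 + 1061 + 14047 + 8560 + 3919 + 20355 = 50587

50587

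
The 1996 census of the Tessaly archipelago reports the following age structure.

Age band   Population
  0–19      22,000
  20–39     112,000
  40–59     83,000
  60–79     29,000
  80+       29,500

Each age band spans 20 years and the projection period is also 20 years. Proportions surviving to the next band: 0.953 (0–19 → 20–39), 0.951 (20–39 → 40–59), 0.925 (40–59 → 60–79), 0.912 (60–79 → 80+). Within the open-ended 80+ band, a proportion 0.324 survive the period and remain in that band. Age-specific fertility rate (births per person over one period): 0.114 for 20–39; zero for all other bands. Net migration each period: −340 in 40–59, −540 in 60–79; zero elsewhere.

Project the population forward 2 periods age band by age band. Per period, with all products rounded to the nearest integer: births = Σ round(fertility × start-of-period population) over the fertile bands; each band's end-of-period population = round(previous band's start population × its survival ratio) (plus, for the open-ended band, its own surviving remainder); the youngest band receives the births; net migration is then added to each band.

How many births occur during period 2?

Period 1:
Births: 112000 * 0.114 = 12768
20–39: 22000 * 0.953 = 20966
40–59: 112000 * 0.951 = 106512
60–79: 83000 * 0.925 = 76775
80+: 29000 * 0.912 + 29500 * 0.324 = 26448 + 9558 = 36006
Net migration: 40–59 − 340 → 106172; 60–79 − 540 → 76235
Giving 12768 / 20966 / 106172 / 76235 / 36006.
Period 2:
Births: 20966 * 0.114 = 2390
20–39: 12768 * 0.953 = 12168
40–59: 20966 * 0.951 = 19939
60–79: 106172 * 0.925 = 98209
80+: 76235 * 0.912 + 36006 * 0.324 = 69526 + 11666 = 81192
Net migration: 40–59 − 340 → 19599; 60–79 − 540 → 97669
Giving 2390 / 12168 / 19599 / 97669 / 81192.

2390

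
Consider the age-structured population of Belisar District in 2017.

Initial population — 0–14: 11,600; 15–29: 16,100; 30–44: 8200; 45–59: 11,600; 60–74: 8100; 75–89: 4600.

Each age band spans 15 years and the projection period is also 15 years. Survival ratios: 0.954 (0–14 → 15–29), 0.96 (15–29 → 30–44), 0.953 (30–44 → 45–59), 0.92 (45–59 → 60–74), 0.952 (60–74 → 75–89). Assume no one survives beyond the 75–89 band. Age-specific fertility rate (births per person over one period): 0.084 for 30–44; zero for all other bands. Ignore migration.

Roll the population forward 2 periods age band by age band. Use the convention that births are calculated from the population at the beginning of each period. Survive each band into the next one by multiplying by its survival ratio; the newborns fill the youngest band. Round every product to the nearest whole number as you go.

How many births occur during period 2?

Period 1:
Births: 8200 × 0.084 = 689
15–29: 11600 × 0.954 = 11066
30–44: 16100 × 0.96 = 15456
45–59: 8200 × 0.953 = 7815
60–74: 11600 × 0.92 = 10672
75–89: 8100 × 0.952 = 7711
Population now: 0–14=689, 15–29=11066, 30–44=15456, 45–59=7815, 60–74=10672, 75–89=7711
Period 2:
Births: 15456 × 0.084 = 1298
15–29: 689 × 0.954 = 657
30–44: 11066 × 0.96 = 10623
45–59: 15456 × 0.953 = 14730
60–74: 7815 × 0.92 = 7190
75–89: 10672 × 0.952 = 10160
Population now: 0–14=1298, 15–29=657, 30–44=10623, 45–59=14730, 60–74=7190, 75–89=10160

1298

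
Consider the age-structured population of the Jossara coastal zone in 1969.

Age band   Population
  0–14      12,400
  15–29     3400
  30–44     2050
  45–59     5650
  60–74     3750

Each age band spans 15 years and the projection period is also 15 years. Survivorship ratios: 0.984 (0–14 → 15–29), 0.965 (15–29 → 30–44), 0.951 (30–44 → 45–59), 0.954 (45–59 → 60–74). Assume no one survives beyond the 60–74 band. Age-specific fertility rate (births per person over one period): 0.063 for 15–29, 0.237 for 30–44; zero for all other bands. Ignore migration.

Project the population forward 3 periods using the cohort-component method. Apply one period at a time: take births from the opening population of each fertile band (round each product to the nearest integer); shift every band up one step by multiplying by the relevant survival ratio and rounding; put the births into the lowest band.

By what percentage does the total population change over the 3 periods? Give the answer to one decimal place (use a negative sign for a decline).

Period 1.
Births: 3400 × 0.063 = 214  |  2050 × 0.237 = 486 ⇒ total 700
15–29: 12400 × 0.984 = 12202
30–44: 3400 × 0.965 = 3281
45–59: 2050 × 0.951 = 1950
60–74: 5650 × 0.954 = 5390
End of period: [700, 12202, 3281, 1950, 5390]
Period 2.
Births: 12202 × 0.063 = 769  |  3281 × 0.237 = 778 ⇒ total 1547
15–29: 700 × 0.984 = 689
30–44: 12202 × 0.965 = 11775
45–59: 3281 × 0.951 = 3120
60–74: 1950 × 0.954 = 1860
End of period: [1547, 689, 11775, 3120, 1860]
Period 3.
Births: 689 × 0.063 = 43  |  11775 × 0.237 = 2791 ⇒ total 2834
15–29: 1547 × 0.984 = 1522
30–44: 689 × 0.965 = 665
45–59: 11775 × 0.951 = 11198
60–74: 3120 × 0.954 = 2976
End of period: [2834, 1522, 665, 11198, 2976]
Total: 27250 → 19195; change = -8055; percentage change = -29.6%

-29.6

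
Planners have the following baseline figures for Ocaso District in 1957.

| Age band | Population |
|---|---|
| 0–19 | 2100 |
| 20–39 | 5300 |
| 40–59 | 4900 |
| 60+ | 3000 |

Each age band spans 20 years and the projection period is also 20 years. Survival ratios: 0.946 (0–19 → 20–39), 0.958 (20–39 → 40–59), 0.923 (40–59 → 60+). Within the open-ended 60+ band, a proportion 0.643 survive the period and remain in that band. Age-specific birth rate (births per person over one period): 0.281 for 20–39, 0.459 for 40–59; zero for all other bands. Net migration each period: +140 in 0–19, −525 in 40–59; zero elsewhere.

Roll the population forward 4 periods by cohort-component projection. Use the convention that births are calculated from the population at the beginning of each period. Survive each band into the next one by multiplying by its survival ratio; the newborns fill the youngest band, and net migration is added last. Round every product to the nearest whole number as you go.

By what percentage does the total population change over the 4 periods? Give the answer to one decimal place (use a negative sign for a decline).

[period 1]
Births: 5300 × 0.281 = 1489 ; 4900 × 0.459 = 2249 — total 3738
20–39: 2100 × 0.946 = 1987
40–59: 5300 × 0.958 = 5077
60+: 4900 × 0.923 + 3000 × 0.643 = 4523 + 1929 = 6452
Net migration: 0–19 + 140 → 3878; 40–59 − 525 → 4552
End of period: [3878, 1987, 4552, 6452]
[period 2]
Births: 1987 × 0.281 = 558 ; 4552 × 0.459 = 2089 — total 2647
20–39: 3878 × 0.946 = 3669
40–59: 1987 × 0.958 = 1904
60+: 4552 × 0.923 + 6452 × 0.643 = 4201 + 4149 = 8350
Net migration: 0–19 + 140 → 2787; 40–59 − 525 → 1379
End of period: [2787, 3669, 1379, 8350]
[period 3]
Births: 3669 × 0.281 = 1031 ; 1379 × 0.459 = 633 — total 1664
20–39: 2787 × 0.946 = 2637
40–59: 3669 × 0.958 = 3515
60+: 1379 × 0.923 + 8350 × 0.643 = 1273 + 5369 = 6642
Net migration: 0–19 + 140 → 1804; 40–59 − 525 → 2990
End of period: [1804, 2637, 2990, 6642]
[period 4]
Births: 2637 × 0.281 = 741 ; 2990 × 0.459 = 1372 — total 2113
20–39: 1804 × 0.946 = 1707
40–59: 2637 × 0.958 = 2526
60+: 2990 × 0.923 + 6642 × 0.643 = 2760 + 4271 = 7031
Net migration: 0–19 + 140 → 2253; 40–59 − 525 → 2001
End of period: [2253, 1707, 2001, 7031]
Total: 15300 → 12992; change = -2308; percentage change = -15.1%

-15.1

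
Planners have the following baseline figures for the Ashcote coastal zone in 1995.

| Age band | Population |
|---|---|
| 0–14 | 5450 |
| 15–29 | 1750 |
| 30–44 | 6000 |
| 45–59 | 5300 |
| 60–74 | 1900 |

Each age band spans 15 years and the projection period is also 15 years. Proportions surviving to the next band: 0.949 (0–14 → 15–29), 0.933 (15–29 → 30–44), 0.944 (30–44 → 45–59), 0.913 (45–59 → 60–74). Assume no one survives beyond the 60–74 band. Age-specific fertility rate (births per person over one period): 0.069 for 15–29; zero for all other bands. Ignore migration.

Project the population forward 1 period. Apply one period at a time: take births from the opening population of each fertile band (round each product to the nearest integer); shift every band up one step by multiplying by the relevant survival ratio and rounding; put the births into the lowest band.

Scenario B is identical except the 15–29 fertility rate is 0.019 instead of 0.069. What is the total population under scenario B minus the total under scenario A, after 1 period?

-88

[period 1]
Births: 1750 × 0.069 = 121
15–29: 5450 × 0.949 = 5172
30–44: 1750 × 0.933 = 1633
45–59: 6000 × 0.944 = 5664
60–74: 5300 × 0.913 = 4839
→ [121, 5172, 1633, 5664, 4839]
Scenario A total after 1 period: 17429
Scenario B projection —
[period 1]
Births: 1750 × 0.019 = 33
15–29: 5450 × 0.949 = 5172
30–44: 1750 × 0.933 = 1633
45–59: 6000 × 0.944 = 5664
60–74: 5300 × 0.913 = 4839
→ [33, 5172, 1633, 5664, 4839]
Scenario B total after 1 period: 17341
Difference B − A = 17341 − 17429 = -88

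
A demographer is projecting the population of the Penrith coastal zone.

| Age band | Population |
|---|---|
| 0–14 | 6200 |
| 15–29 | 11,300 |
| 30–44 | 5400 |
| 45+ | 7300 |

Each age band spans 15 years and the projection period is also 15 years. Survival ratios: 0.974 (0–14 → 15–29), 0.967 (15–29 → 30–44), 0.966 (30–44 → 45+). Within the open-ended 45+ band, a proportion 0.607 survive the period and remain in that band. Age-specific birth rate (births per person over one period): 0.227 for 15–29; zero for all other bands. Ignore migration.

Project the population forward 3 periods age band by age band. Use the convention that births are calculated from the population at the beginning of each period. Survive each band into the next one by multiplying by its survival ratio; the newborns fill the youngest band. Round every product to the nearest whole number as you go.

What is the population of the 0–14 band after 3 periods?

567

— Period 1 —
Births: 11300 × 0.227 = 2565
15–29: 6200 × 0.974 = 6039
30–44: 11300 × 0.967 = 10927
45+: 5400 × 0.966 + 7300 × 0.607 = 5216 + 4431 = 9647
Giving 2565 / 6039 / 10927 / 9647.
— Period 2 —
Births: 6039 × 0.227 = 1371
15–29: 2565 × 0.974 = 2498
30–44: 6039 × 0.967 = 5840
45+: 10927 × 0.966 + 9647 × 0.607 = 10555 + 5856 = 16411
Giving 1371 / 2498 / 5840 / 16411.
— Period 3 —
Births: 2498 × 0.227 = 567
15–29: 1371 × 0.974 = 1335
30–44: 2498 × 0.967 = 2416
45+: 5840 × 0.966 + 16411 × 0.607 = 5641 + 9961 = 15602
Giving 567 / 1335 / 2416 / 15602.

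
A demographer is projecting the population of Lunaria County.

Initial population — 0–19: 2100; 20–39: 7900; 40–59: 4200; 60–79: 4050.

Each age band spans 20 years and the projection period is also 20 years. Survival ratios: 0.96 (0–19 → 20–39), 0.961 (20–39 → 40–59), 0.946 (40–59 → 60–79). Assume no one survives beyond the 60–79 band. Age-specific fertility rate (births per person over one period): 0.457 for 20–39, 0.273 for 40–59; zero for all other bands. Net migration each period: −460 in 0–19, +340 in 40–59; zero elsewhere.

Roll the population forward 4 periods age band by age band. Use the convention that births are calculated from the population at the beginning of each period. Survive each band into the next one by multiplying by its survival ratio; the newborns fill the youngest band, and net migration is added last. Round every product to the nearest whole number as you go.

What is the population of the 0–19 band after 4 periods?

Call the groups 1 to 4, youngest first.
Period 1.
Births: 7900 × 0.457 = 3610, 4200 × 0.273 = 1147 — total 4757
Group 2: 2100 × 0.96 = 2016
Group 3: 7900 × 0.961 = 7592
Group 4: 4200 × 0.946 = 3973
Net migration: Group 1 − 460 → 4297; Group 3 + 340 → 7932
→ [4297, 2016, 7932, 3973]
Period 2.
Births: 2016 × 0.457 = 921, 7932 × 0.273 = 2165 — total 3086
Group 2: 4297 × 0.96 = 4125
Group 3: 2016 × 0.961 = 1937
Group 4: 7932 × 0.946 = 7504
Net migration: Group 1 − 460 → 2626; Group 3 + 340 → 2277
→ [2626, 4125, 2277, 7504]
Period 3.
Births: 4125 × 0.457 = 1885, 2277 × 0.273 = 622 — total 2507
Group 2: 2626 × 0.96 = 2521
Group 3: 4125 × 0.961 = 3964
Group 4: 2277 × 0.946 = 2154
Net migration: Group 1 − 460 → 2047; Group 3 + 340 → 4304
→ [2047, 2521, 4304, 2154]
Period 4.
Births: 2521 × 0.457 = 1152, 4304 × 0.273 = 1175 — total 2327
Group 2: 2047 × 0.96 = 1965
Group 3: 2521 × 0.961 = 2423
Group 4: 4304 × 0.946 = 4072
Net migration: Group 1 − 460 → 1867; Group 3 + 340 → 2763
→ [1867, 1965, 2763, 4072]

1867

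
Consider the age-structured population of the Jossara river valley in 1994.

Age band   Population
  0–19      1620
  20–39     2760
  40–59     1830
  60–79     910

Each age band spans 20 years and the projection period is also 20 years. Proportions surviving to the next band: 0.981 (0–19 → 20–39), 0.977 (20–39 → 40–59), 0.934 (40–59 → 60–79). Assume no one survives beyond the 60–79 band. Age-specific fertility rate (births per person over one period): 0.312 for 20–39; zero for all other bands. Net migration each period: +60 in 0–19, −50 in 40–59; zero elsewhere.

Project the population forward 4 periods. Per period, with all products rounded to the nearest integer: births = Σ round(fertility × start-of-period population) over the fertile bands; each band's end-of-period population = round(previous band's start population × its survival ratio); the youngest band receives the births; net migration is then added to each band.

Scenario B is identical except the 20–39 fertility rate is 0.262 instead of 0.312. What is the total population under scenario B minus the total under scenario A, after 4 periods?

— Period 1 —
Births: 2760 × 0.312 = 861
20–39: 1620 × 0.981 = 1589
40–59: 2760 × 0.977 = 2697
60–79: 1830 × 0.934 = 1709
Net migration: 0–19 + 60 → 921; 40–59 − 50 → 2647
Population now: 0–19=921, 20–39=1589, 40–59=2647, 60–79=1709
— Period 2 —
Births: 1589 × 0.312 = 496
20–39: 921 × 0.981 = 904
40–59: 1589 × 0.977 = 1552
60–79: 2647 × 0.934 = 2472
Net migration: 0–19 + 60 → 556; 40–59 − 50 → 1502
Population now: 0–19=556, 20–39=904, 40–59=1502, 60–79=2472
— Period 3 —
Births: 904 × 0.312 = 282
20–39: 556 × 0.981 = 545
40–59: 904 × 0.977 = 883
60–79: 1502 × 0.934 = 1403
Net migration: 0–19 + 60 → 342; 40–59 − 50 → 833
Population now: 0–19=342, 20–39=545, 40–59=833, 60–79=1403
— Period 4 —
Births: 545 × 0.312 = 170
20–39: 342 × 0.981 = 336
40–59: 545 × 0.977 = 532
60–79: 833 × 0.934 = 778
Net migration: 0–19 + 60 → 230; 40–59 − 50 → 482
Population now: 0–19=230, 20–39=336, 40–59=482, 60–79=778
Scenario A total after 4 periods: 1826
Scenario B projection —
— Period 1 —
Births: 2760 × 0.262 = 723
20–39: 1620 × 0.981 = 1589
40–59: 2760 × 0.977 = 2697
60–79: 1830 × 0.934 = 1709
Net migration: 0–19 + 60 → 783; 40–59 − 50 → 2647
Population now: 0–19=783, 20–39=1589, 40–59=2647, 60–79=1709
— Period 2 —
Births: 1589 × 0.262 = 416
20–39: 783 × 0.981 = 768
40–59: 1589 × 0.977 = 1552
60–79: 2647 × 0.934 = 2472
Net migration: 0–19 + 60 → 476; 40–59 − 50 → 1502
Population now: 0–19=476, 20–39=768, 40–59=1502, 60–79=2472
— Period 3 —
Births: 768 × 0.262 = 201
20–39: 476 × 0.981 = 467
40–59: 768 × 0.977 = 750
60–79: 1502 × 0.934 = 1403
Net migration: 0–19 + 60 → 261; 40–59 − 50 → 700
Population now: 0–19=261, 20–39=467, 40–59=700, 60–79=1403
— Period 4 —
Births: 467 × 0.262 = 122
20–39: 261 × 0.981 = 256
40–59: 467 × 0.977 = 456
60–79: 700 × 0.934 = 654
Net migration: 0–19 + 60 → 182; 40–59 − 50 → 406
Population now: 0–19=182, 20–39=256, 40–59=406, 60–79=654
Scenario B total after 4 periods: 1498
Difference B − A = 1498 − 1826 = -328

-328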